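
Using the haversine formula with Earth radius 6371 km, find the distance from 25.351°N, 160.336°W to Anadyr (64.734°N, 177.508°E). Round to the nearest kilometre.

Δλ = 177.508 − -160.336 = 337.844°; wrapped into (−180°, 180°]: -22.156°.
Δφ = 64.734 − 25.351 = 39.383°.
a = sin²(Δφ/2) + cos φ₁ · cos φ₂ · sin²(Δλ/2) = 0.127780.
c = 2·atan2(√a, √(1−a)) = 0.73110 rad → d = 6371·c ≈ 4657.84 km.

4658 km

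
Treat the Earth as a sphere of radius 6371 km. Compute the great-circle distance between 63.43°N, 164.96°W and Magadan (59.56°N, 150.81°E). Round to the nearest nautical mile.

1262 nmi

Δλ = 150.81 − -164.96 = 315.77°; wrapped into (−180°, 180°]: -44.23°.
Δφ = 59.56 − 63.43 = -3.87°.
a = sin²(Δφ/2) + cos φ₁ · cos φ₂ · sin²(Δλ/2) = 0.033257.
c = 2·atan2(√a, √(1−a)) = 0.36679 rad → d = 6371·c ≈ 2336.79 km ≈ 1261.76 nmi.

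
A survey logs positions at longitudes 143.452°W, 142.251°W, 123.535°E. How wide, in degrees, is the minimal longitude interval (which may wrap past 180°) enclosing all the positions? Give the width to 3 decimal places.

94.214°

Sort the longitudes: -143.452°, -142.251°, +123.535°.
Eastward gaps between consecutive values (wrapping around): 1.201°, 265.786°, 93.013°.
Largest gap = 265.786° ⇒ minimal covering band is its complement: 360° − 265.786° = 94.214°.
Band runs from +123.535° eastward to -142.251°, crossing the antimeridian.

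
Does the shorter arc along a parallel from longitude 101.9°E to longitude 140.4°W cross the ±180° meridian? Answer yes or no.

Naïve |-140.4 − 101.9| = 242.3° > 180°, so the shorter arc goes the other way round — across 180°.
Signed shortest Δλ = ((-140.4 − 101.9 + 180) mod 360) − 180 = 117.7°.
Going east by 117.7° from +101.9° passes through 180° before reaching -140.4°.

Yes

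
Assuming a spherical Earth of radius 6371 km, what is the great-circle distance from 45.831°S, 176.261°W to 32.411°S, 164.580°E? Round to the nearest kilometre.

Δλ = 164.580 − -176.261 = 340.841°; wrapped into (−180°, 180°]: -19.159°.
Δφ = -32.411 − -45.831 = 13.420°.
a = sin²(Δφ/2) + cos φ₁ · cos φ₂ · sin²(Δλ/2) = 0.029943.
c = 2·atan2(√a, √(1−a)) = 0.34783 rad → d = 6371·c ≈ 2216.05 km.

2216 km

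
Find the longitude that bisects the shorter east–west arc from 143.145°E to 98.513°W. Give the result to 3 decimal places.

157.684°W

Signed shortest Δλ from +143.145° to -98.513° is +118.342°.
Midpoint longitude = +143.145° + (+118.342°)/2 = +143.145° + 59.171° = +202.316°.
Normalise into (−180°, 180°]: -157.684°.
(The naïve average (+143.145 + -98.513)/2 = 22.316° is on the wrong side of the globe.)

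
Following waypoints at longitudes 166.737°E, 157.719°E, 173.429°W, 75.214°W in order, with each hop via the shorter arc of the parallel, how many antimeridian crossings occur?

1

Leg 1: +166.737° → +157.719°, shortest Δλ = -9.018° (west) — does not cross 180°.
Leg 2: +157.719° → -173.429°, shortest Δλ = 28.852° (east) — crosses 180°.
Leg 3: -173.429° → -75.214°, shortest Δλ = 98.215° (east) — does not cross 180°.
Total crossings: 1.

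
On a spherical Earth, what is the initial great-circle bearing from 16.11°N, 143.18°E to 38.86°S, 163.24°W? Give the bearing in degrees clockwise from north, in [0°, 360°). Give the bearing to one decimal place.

Δλ = -163.24 − 143.18 = -306.42°; wrapped into (−180°, 180°]: 53.58°.
θ = atan2( sin Δλ · cos φ₂ , cos φ₁ · sin φ₂ − sin φ₁ · cos φ₂ · cos Δλ )
  = atan2(0.62659, -0.73106) = 139.400° → normalised to [0°, 360°): 139.400°.

139.4°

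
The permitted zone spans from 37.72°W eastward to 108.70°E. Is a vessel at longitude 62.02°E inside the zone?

Yes

Band width going east from -37.72° to +108.70°: ((108.70 − -37.72) mod 360) = 146.42°.
Offset of +62.02° east of the west edge: ((62.02 − -37.72) mod 360) = 99.74°.
99.74° ≤ 146.42° ⇒ inside.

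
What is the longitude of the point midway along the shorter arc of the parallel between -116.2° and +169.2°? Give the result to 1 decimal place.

-153.5°

Signed shortest Δλ from -116.2° to +169.2° is -74.6°.
Midpoint longitude = -116.2° + (-74.6°)/2 = -116.2° − 37.3° = -153.5°.
(The naïve average (-116.2 + +169.2)/2 = 26.5° is on the wrong side of the globe.)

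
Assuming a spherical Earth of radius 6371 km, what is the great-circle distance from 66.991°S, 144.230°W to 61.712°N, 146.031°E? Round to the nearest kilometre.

15376 km

Δλ = 146.031 − -144.230 = 290.261°; wrapped into (−180°, 180°]: -69.739°.
Δφ = 61.712 − -66.991 = 128.703°.
a = sin²(Δφ/2) + cos φ₁ · cos φ₂ · sin²(Δλ/2) = 0.873187.
c = 2·atan2(√a, √(1−a)) = 2.41339 rad → d = 6371·c ≈ 15375.73 km.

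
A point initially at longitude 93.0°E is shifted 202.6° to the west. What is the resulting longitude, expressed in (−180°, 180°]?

109.6°W

Start at +93.0°; shift −202.6° → -109.6°.
-109.6° already lies in (−180°, 180°].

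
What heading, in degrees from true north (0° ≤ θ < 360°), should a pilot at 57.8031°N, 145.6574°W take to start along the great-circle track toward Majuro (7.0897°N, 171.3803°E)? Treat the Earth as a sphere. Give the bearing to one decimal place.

Δλ = 171.3803 − -145.6574 = 317.0377°; wrapped into (−180°, 180°]: -42.9623°.
θ = atan2( sin Δλ · cos φ₂ , cos φ₁ · sin φ₂ − sin φ₁ · cos φ₂ · cos Δλ )
  = atan2(-0.67631, -0.54877) = -129.057° → normalised to [0°, 360°): 230.943°.

230.9°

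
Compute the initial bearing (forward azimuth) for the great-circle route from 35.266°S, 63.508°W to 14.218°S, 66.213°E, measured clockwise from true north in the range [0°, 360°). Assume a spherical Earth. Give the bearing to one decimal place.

126.8°

Δλ = 66.213 − -63.508 = 129.721°.
θ = atan2( sin Δλ · cos φ₂ , cos φ₁ · sin φ₂ − sin φ₁ · cos φ₂ · cos Δλ )
  = atan2(0.74560, -0.55821) = 126.821° → normalised to [0°, 360°): 126.821°.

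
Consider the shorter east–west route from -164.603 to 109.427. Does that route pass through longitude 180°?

Naïve |109.427 − -164.603| = 274.03° > 180°, so the shorter arc goes the other way round — across 180°.
Signed shortest Δλ = ((109.427 − -164.603 + 180) mod 360) − 180 = -85.97°.
Going west by 85.97° from -164.603° passes through 180° before reaching +109.427°.

Yes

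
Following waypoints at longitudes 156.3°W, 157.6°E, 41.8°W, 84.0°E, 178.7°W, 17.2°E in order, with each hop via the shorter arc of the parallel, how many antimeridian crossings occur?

Leg 1: -156.3° → +157.6°, shortest Δλ = -46.1° (west) — crosses 180°.
Leg 2: +157.6° → -41.8°, shortest Δλ = 160.6° (east) — crosses 180°.
Leg 3: -41.8° → +84.0°, shortest Δλ = 125.8° (east) — does not cross 180°.
Leg 4: +84.0° → -178.7°, shortest Δλ = 97.3° (east) — crosses 180°.
Leg 5: -178.7° → +17.2°, shortest Δλ = -164.1° (west) — crosses 180°.
Total crossings: 4.

4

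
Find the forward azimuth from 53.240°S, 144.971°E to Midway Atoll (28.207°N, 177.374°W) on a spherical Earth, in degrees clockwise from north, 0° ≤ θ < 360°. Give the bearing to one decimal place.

32.6°

Δλ = -177.374 − 144.971 = -322.345°; wrapped into (−180°, 180°]: 37.655°.
θ = atan2( sin Δλ · cos φ₂ , cos φ₁ · sin φ₂ − sin φ₁ · cos φ₂ · cos Δλ )
  = atan2(0.53836, 0.84182) = 32.600° → normalised to [0°, 360°): 32.600°.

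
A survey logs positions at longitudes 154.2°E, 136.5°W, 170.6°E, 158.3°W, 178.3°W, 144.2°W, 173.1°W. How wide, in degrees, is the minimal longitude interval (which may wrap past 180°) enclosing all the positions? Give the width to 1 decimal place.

69.3°

Sort the longitudes: -178.3°, -173.1°, -158.3°, -144.2°, -136.5°, +154.2°, +170.6°.
Eastward gaps between consecutive values (wrapping around): 5.2°, 14.8°, 14.1°, 7.7°, 290.7°, 16.4°, 11.1°.
Largest gap = 290.7° ⇒ minimal covering band is its complement: 360° − 290.7° = 69.3°.
Band runs from +154.2° eastward to -136.5°, crossing the antimeridian.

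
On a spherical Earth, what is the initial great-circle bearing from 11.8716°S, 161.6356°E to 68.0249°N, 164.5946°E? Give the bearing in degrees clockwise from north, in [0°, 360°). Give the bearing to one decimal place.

1.1°

Δλ = 164.5946 − 161.6356 = 2.9590°.
θ = atan2( sin Δλ · cos φ₂ , cos φ₁ · sin φ₂ − sin φ₁ · cos φ₂ · cos Δλ )
  = atan2(0.01932, 0.98439) = 1.124° → normalised to [0°, 360°): 1.124°.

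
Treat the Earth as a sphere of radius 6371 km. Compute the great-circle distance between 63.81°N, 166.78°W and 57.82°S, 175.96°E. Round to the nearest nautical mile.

7346 nmi

Δλ = 175.96 − -166.78 = 342.74°; wrapped into (−180°, 180°]: -17.26°.
Δφ = -57.82 − 63.81 = -121.63°.
a = sin²(Δφ/2) + cos φ₁ · cos φ₂ · sin²(Δλ/2) = 0.767508.
c = 2·atan2(√a, √(1−a)) = 2.13532 rad → d = 6371·c ≈ 13604.15 km ≈ 7345.65 nmi.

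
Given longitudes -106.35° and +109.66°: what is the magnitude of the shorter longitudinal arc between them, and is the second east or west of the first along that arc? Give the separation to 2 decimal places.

Raw difference: 109.66 − -106.35 = 216.01°.
Normalise into (−180°, 180°]: 216.01° − 360° = -143.99°.
Negative ⇒ the second point lies to the west; separation 143.99°.

143.99° west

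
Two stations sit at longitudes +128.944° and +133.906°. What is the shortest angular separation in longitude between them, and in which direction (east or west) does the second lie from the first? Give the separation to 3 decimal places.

Raw difference: 133.906 − 128.944 = 4.962°.
Normalise into (−180°, 180°]: 4.962° stays 4.962°.
Positive ⇒ the second point lies to the east; separation 4.962°.

4.962° east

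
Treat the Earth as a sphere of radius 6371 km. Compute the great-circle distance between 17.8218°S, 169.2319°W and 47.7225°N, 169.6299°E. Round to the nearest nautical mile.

4097 nmi

Δλ = 169.6299 − -169.2319 = 338.8618°; wrapped into (−180°, 180°]: -21.1382°.
Δφ = 47.7225 − -17.8218 = 65.5443°.
a = sin²(Δφ/2) + cos φ₁ · cos φ₂ · sin²(Δλ/2) = 0.314552.
c = 2·atan2(√a, √(1−a)) = 1.19082 rad → d = 6371·c ≈ 7586.73 km ≈ 4096.51 nmi.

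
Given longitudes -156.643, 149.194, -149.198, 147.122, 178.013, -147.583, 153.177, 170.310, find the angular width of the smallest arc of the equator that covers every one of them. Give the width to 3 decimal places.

65.295°

Sort the longitudes: -156.643°, -149.198°, -147.583°, +147.122°, +149.194°, +153.177°, +170.310°, +178.013°.
Eastward gaps between consecutive values (wrapping around): 7.445°, 1.615°, 294.705°, 2.072°, 3.983°, 17.133°, 7.703°, 25.344°.
Largest gap = 294.705° ⇒ minimal covering band is its complement: 360° − 294.705° = 65.295°.
Band runs from +147.122° eastward to -147.583°, crossing the antimeridian.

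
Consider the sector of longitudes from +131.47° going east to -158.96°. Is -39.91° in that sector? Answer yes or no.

Band width going east from +131.47° to -158.96°: ((-158.96 − 131.47) mod 360) = 69.57°.
Offset of -39.91° east of the west edge: ((-39.91 − 131.47) mod 360) = 188.62°.
188.62° > 69.57° ⇒ outside.

No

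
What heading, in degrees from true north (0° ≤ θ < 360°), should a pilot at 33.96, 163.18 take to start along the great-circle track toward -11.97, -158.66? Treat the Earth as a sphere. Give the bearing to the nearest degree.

135°

Δλ = -158.66 − 163.18 = -321.84°; wrapped into (−180°, 180°]: 38.16°.
θ = atan2( sin Δλ · cos φ₂ , cos φ₁ · sin φ₂ − sin φ₁ · cos φ₂ · cos Δλ )
  = atan2(0.60443, -0.60170) = 134.871° → normalised to [0°, 360°): 134.871°.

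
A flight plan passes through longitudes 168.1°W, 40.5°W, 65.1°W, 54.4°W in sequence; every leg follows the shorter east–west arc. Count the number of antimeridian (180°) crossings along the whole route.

Leg 1: -168.1° → -40.5°, shortest Δλ = 127.6° (east) — does not cross 180°.
Leg 2: -40.5° → -65.1°, shortest Δλ = -24.6° (west) — does not cross 180°.
Leg 3: -65.1° → -54.4°, shortest Δλ = 10.7° (east) — does not cross 180°.
Total crossings: 0.

0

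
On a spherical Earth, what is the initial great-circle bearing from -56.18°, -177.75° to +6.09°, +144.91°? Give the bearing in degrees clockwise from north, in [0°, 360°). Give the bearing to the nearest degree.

320°

Δλ = 144.91 − -177.75 = 322.66°; wrapped into (−180°, 180°]: -37.34°.
θ = atan2( sin Δλ · cos φ₂ , cos φ₁ · sin φ₂ − sin φ₁ · cos φ₂ · cos Δλ )
  = atan2(-0.60312, 0.71584) = -40.115° → normalised to [0°, 360°): 319.885°.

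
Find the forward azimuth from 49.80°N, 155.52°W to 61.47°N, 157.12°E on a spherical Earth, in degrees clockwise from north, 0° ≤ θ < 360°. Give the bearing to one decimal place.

312.3°

Δλ = 157.12 − -155.52 = 312.64°; wrapped into (−180°, 180°]: -47.36°.
θ = atan2( sin Δλ · cos φ₂ , cos φ₁ · sin φ₂ − sin φ₁ · cos φ₂ · cos Δλ )
  = atan2(-0.35135, 0.31996) = -47.677° → normalised to [0°, 360°): 312.323°.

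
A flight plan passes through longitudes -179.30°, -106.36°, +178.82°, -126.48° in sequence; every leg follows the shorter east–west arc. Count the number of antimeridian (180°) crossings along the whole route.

2

Leg 1: -179.30° → -106.36°, shortest Δλ = 72.94° (east) — does not cross 180°.
Leg 2: -106.36° → +178.82°, shortest Δλ = -74.82° (west) — crosses 180°.
Leg 3: +178.82° → -126.48°, shortest Δλ = 54.7° (east) — crosses 180°.
Total crossings: 2.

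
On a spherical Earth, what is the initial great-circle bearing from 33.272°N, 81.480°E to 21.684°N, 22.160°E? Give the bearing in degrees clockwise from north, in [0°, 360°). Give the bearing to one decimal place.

Δλ = 22.160 − 81.480 = -59.320°.
θ = atan2( sin Δλ · cos φ₂ , cos φ₁ · sin φ₂ − sin φ₁ · cos φ₂ · cos Δλ )
  = atan2(-0.79917, 0.04880) = -86.506° → normalised to [0°, 360°): 273.494°.

273.5°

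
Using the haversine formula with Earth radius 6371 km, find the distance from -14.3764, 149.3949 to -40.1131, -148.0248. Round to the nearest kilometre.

Δλ = -148.0248 − 149.3949 = -297.4197°; wrapped into (−180°, 180°]: 62.5803°.
Δφ = -40.1131 − -14.3764 = -25.7367°.
a = sin²(Δφ/2) + cos φ₁ · cos φ₂ · sin²(Δλ/2) = 0.249436.
c = 2·atan2(√a, √(1−a)) = 1.04590 rad → d = 6371·c ≈ 6663.40 km.

6663 km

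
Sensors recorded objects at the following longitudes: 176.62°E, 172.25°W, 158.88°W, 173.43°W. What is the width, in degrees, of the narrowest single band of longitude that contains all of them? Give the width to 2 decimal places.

24.50°

Sort the longitudes: -173.43°, -172.25°, -158.88°, +176.62°.
Eastward gaps between consecutive values (wrapping around): 1.18°, 13.37°, 335.50°, 9.95°.
Largest gap = 335.50° ⇒ minimal covering band is its complement: 360° − 335.50° = 24.50°.
Band runs from +176.62° eastward to -158.88°, crossing the antimeridian.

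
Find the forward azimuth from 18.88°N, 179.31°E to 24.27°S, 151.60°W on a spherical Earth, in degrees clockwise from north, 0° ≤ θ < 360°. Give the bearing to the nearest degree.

Δλ = -151.60 − 179.31 = -330.91°; wrapped into (−180°, 180°]: 29.09°.
θ = atan2( sin Δλ · cos φ₂ , cos φ₁ · sin φ₂ − sin φ₁ · cos φ₂ · cos Δλ )
  = atan2(0.44321, -0.64670) = 145.575° → normalised to [0°, 360°): 145.575°.

146°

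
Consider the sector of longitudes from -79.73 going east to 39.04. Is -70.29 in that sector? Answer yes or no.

Band width going east from -79.73° to +39.04°: ((39.04 − -79.73) mod 360) = 118.77°.
Offset of -70.29° east of the west edge: ((-70.29 − -79.73) mod 360) = 9.44°.
9.44° ≤ 118.77° ⇒ inside.

Yes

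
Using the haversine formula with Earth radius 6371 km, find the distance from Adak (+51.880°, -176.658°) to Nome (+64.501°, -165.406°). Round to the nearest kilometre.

1545 km

Δλ = -165.406 − -176.658 = 11.252°.
Δφ = 64.501 − 51.880 = 12.621°.
a = sin²(Δφ/2) + cos φ₁ · cos φ₂ · sin²(Δλ/2) = 0.014636.
c = 2·atan2(√a, √(1−a)) = 0.24255 rad → d = 6371·c ≈ 1545.29 km.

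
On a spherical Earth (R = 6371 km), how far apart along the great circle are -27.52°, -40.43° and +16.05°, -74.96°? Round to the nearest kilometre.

6109 km

Δλ = -74.96 − -40.43 = -34.53°.
Δφ = 16.05 − -27.52 = 43.57°.
a = sin²(Δφ/2) + cos φ₁ · cos φ₂ · sin²(Δλ/2) = 0.212807.
c = 2·atan2(√a, √(1−a)) = 0.95894 rad → d = 6371·c ≈ 6109.42 km.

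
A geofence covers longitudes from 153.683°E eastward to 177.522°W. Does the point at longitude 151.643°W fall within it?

Band width going east from +153.683° to -177.522°: ((-177.522 − 153.683) mod 360) = 28.795°.
Offset of -151.643° east of the west edge: ((-151.643 − 153.683) mod 360) = 54.674°.
54.674° > 28.795° ⇒ outside.

No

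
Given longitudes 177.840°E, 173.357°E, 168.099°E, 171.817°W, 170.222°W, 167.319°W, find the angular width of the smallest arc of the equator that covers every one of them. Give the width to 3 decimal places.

24.582°

Sort the longitudes: -171.817°, -170.222°, -167.319°, +168.099°, +173.357°, +177.840°.
Eastward gaps between consecutive values (wrapping around): 1.595°, 2.903°, 335.418°, 5.258°, 4.483°, 10.343°.
Largest gap = 335.418° ⇒ minimal covering band is its complement: 360° − 335.418° = 24.582°.
Band runs from +168.099° eastward to -167.319°, crossing the antimeridian.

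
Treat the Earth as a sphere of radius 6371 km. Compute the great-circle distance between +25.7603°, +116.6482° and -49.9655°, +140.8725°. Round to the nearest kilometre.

8754 km

Δλ = 140.8725 − 116.6482 = 24.2243°.
Δφ = -49.9655 − 25.7603 = -75.7258°.
a = sin²(Δφ/2) + cos φ₁ · cos φ₂ · sin²(Δλ/2) = 0.402224.
c = 2·atan2(√a, √(1−a)) = 1.37398 rad → d = 6371·c ≈ 8753.61 km.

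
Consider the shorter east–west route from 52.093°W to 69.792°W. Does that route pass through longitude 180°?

No

Signed shortest Δλ = ((-69.792 − -52.093 + 180) mod 360) − 180 = -17.699°.
Going west by 17.699° from -52.093° reaches -69.792° without touching 180°.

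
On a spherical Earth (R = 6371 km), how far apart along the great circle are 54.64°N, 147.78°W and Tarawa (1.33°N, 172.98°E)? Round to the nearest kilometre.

Δλ = 172.98 − -147.78 = 320.76°; wrapped into (−180°, 180°]: -39.24°.
Δφ = 1.33 − 54.64 = -53.31°.
a = sin²(Δφ/2) + cos φ₁ · cos φ₂ · sin²(Δλ/2) = 0.266489.
c = 2·atan2(√a, √(1−a)) = 1.08488 rad → d = 6371·c ≈ 6911.74 km.

6912 km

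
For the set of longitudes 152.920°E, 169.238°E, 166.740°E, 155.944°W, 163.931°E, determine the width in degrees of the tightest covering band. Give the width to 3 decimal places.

Sort the longitudes: -155.944°, +152.920°, +163.931°, +166.740°, +169.238°.
Eastward gaps between consecutive values (wrapping around): 308.864°, 11.011°, 2.809°, 2.498°, 34.818°.
Largest gap = 308.864° ⇒ minimal covering band is its complement: 360° − 308.864° = 51.136°.
Band runs from +152.920° eastward to -155.944°, crossing the antimeridian.

51.136°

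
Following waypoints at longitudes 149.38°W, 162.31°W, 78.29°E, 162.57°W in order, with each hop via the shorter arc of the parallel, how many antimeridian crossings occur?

2

Leg 1: -149.38° → -162.31°, shortest Δλ = -12.93° (west) — does not cross 180°.
Leg 2: -162.31° → +78.29°, shortest Δλ = -119.4° (west) — crosses 180°.
Leg 3: +78.29° → -162.57°, shortest Δλ = 119.14° (east) — crosses 180°.
Total crossings: 2.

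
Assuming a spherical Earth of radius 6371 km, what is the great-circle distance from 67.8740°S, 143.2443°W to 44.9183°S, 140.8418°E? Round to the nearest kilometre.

Δλ = 140.8418 − -143.2443 = 284.0861°; wrapped into (−180°, 180°]: -75.9139°.
Δφ = -44.9183 − -67.8740 = 22.9557°.
a = sin²(Δφ/2) + cos φ₁ · cos φ₂ · sin²(Δλ/2) = 0.140495.
c = 2·atan2(√a, √(1−a)) = 0.76842 rad → d = 6371·c ≈ 4895.60 km.

4896 km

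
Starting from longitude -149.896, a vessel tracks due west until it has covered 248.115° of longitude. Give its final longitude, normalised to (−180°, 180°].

Start at -149.896°; shift −248.115° → -398.011°.
-398.011° lies outside (−180°, 180°]; add 360° → -38.011°.

-38.011°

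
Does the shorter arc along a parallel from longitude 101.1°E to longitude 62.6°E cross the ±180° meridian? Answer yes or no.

Signed shortest Δλ = ((62.6 − 101.1 + 180) mod 360) − 180 = -38.5°.
Going west by 38.5° from +101.1° reaches +62.6° without touching 180°.

No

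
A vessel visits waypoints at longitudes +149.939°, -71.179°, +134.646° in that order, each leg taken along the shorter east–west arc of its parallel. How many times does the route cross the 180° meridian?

2

Leg 1: +149.939° → -71.179°, shortest Δλ = 138.882° (east) — crosses 180°.
Leg 2: -71.179° → +134.646°, shortest Δλ = -154.175° (west) — crosses 180°.
Total crossings: 2.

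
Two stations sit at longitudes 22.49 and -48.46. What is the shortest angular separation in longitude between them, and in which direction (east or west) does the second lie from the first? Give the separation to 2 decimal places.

70.95° west

Raw difference: -48.46 − 22.49 = -70.95°.
Normalise into (−180°, 180°]: -70.95° stays -70.95°.
Negative ⇒ the second point lies to the west; separation 70.95°.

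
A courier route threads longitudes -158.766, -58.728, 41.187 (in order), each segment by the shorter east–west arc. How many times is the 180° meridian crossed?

Leg 1: -158.766° → -58.728°, shortest Δλ = 100.038° (east) — does not cross 180°.
Leg 2: -58.728° → +41.187°, shortest Δλ = 99.915° (east) — does not cross 180°.
Total crossings: 0.

0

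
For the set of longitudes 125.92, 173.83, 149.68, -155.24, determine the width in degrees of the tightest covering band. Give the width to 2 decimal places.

Sort the longitudes: -155.24°, +125.92°, +149.68°, +173.83°.
Eastward gaps between consecutive values (wrapping around): 281.16°, 23.76°, 24.15°, 30.93°.
Largest gap = 281.16° ⇒ minimal covering band is its complement: 360° − 281.16° = 78.84°.
Band runs from +125.92° eastward to -155.24°, crossing the antimeridian.

78.84°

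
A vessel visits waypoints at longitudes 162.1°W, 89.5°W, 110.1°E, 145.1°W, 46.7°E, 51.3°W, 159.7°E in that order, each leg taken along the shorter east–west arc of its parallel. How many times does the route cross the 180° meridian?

4

Leg 1: -162.1° → -89.5°, shortest Δλ = 72.6° (east) — does not cross 180°.
Leg 2: -89.5° → +110.1°, shortest Δλ = -160.4° (west) — crosses 180°.
Leg 3: +110.1° → -145.1°, shortest Δλ = 104.8° (east) — crosses 180°.
Leg 4: -145.1° → +46.7°, shortest Δλ = -168.2° (west) — crosses 180°.
Leg 5: +46.7° → -51.3°, shortest Δλ = -98.0° (west) — does not cross 180°.
Leg 6: -51.3° → +159.7°, shortest Δλ = -149.0° (west) — crosses 180°.
Total crossings: 4.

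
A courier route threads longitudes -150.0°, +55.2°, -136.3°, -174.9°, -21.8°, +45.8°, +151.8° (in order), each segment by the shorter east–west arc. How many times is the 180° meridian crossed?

Leg 1: -150.0° → +55.2°, shortest Δλ = -154.8° (west) — crosses 180°.
Leg 2: +55.2° → -136.3°, shortest Δλ = 168.5° (east) — crosses 180°.
Leg 3: -136.3° → -174.9°, shortest Δλ = -38.6° (west) — does not cross 180°.
Leg 4: -174.9° → -21.8°, shortest Δλ = 153.1° (east) — does not cross 180°.
Leg 5: -21.8° → +45.8°, shortest Δλ = 67.6° (east) — does not cross 180°.
Leg 6: +45.8° → +151.8°, shortest Δλ = 106.0° (east) — does not cross 180°.
Total crossings: 2.

2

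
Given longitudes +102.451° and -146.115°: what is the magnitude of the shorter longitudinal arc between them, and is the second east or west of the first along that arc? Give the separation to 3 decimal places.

111.434° east

Raw difference: -146.115 − 102.451 = -248.566°.
Normalise into (−180°, 180°]: -248.566° + 360° = 111.434°.
Positive ⇒ the second point lies to the east; separation 111.434°.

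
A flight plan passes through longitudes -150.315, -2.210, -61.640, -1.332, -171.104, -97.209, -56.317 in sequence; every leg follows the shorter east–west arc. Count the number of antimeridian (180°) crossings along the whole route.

0

Leg 1: -150.315° → -2.210°, shortest Δλ = 148.105° (east) — does not cross 180°.
Leg 2: -2.210° → -61.640°, shortest Δλ = -59.43° (west) — does not cross 180°.
Leg 3: -61.640° → -1.332°, shortest Δλ = 60.308° (east) — does not cross 180°.
Leg 4: -1.332° → -171.104°, shortest Δλ = -169.772° (west) — does not cross 180°.
Leg 5: -171.104° → -97.209°, shortest Δλ = 73.895° (east) — does not cross 180°.
Leg 6: -97.209° → -56.317°, shortest Δλ = 40.892° (east) — does not cross 180°.
Total crossings: 0.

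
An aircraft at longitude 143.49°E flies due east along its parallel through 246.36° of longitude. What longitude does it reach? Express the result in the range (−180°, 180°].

29.85°E

Start at +143.49°; shift +246.36° → +389.85°.
+389.85° lies outside (−180°, 180°]; subtract 360° → +29.85°.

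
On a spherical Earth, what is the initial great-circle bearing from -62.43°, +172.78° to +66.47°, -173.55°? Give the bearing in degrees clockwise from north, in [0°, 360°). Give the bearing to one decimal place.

Δλ = -173.55 − 172.78 = -346.33°; wrapped into (−180°, 180°]: 13.67°.
θ = atan2( sin Δλ · cos φ₂ , cos φ₁ · sin φ₂ − sin φ₁ · cos φ₂ · cos Δλ )
  = atan2(0.09435, 0.76822) = 7.002° → normalised to [0°, 360°): 7.002°.

7.0°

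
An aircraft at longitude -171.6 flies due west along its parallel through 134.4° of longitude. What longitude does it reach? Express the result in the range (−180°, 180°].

+54.0°

Start at -171.6°; shift −134.4° → -306.0°.
-306.0° lies outside (−180°, 180°]; add 360° → +54.0°.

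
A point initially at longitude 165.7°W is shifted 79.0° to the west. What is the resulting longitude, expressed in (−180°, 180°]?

Start at -165.7°; shift −79.0° → -244.7°.
-244.7° lies outside (−180°, 180°]; add 360° → +115.3°.

115.3°E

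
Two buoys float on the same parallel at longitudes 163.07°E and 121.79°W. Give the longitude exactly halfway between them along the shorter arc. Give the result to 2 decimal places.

159.36°W

Signed shortest Δλ from +163.07° to -121.79° is +75.14°.
Midpoint longitude = +163.07° + (+75.14°)/2 = +163.07° + 37.57° = +200.64°.
Normalise into (−180°, 180°]: -159.36°.
(The naïve average (+163.07 + -121.79)/2 = 20.64° is on the wrong side of the globe.)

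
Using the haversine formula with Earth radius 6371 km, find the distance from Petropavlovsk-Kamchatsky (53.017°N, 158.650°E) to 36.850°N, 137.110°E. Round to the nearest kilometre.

Δλ = 137.110 − 158.650 = -21.540°.
Δφ = 36.850 − 53.017 = -16.167°.
a = sin²(Δφ/2) + cos φ₁ · cos φ₂ · sin²(Δλ/2) = 0.036583.
c = 2·atan2(√a, √(1−a)) = 0.38490 rad → d = 6371·c ≈ 2452.22 km.

2452 km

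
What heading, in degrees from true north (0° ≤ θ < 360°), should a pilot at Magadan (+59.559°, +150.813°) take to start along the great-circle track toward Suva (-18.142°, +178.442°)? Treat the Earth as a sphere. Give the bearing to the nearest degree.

153°

Δλ = 178.442 − 150.813 = 27.629°.
θ = atan2( sin Δλ · cos φ₂ , cos φ₁ · sin φ₂ − sin φ₁ · cos φ₂ · cos Δλ )
  = atan2(0.44069, -0.88362) = 153.493° → normalised to [0°, 360°): 153.493°.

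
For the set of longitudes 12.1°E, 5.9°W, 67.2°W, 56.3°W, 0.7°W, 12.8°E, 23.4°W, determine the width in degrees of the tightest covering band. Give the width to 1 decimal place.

80.0°

Sort the longitudes: -67.2°, -56.3°, -23.4°, -5.9°, -0.7°, +12.1°, +12.8°.
Eastward gaps between consecutive values (wrapping around): 10.9°, 32.9°, 17.5°, 5.2°, 12.8°, 0.7°, 280.0°.
Largest gap = 280.0° ⇒ minimal covering band is its complement: 360° − 280.0° = 80.0°.
Band runs from -67.2° eastward to +12.8°.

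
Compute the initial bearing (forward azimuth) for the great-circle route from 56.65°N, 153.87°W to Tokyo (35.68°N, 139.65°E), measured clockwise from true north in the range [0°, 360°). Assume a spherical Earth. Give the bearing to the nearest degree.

Δλ = 139.65 − -153.87 = 293.52°; wrapped into (−180°, 180°]: -66.48°.
θ = atan2( sin Δλ · cos φ₂ , cos φ₁ · sin φ₂ − sin φ₁ · cos φ₂ · cos Δλ )
  = atan2(-0.74480, 0.04987) = -86.169° → normalised to [0°, 360°): 273.831°.

274°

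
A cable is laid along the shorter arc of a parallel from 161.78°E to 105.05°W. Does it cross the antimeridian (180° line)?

Yes

Naïve |-105.05 − 161.78| = 266.83° > 180°, so the shorter arc goes the other way round — across 180°.
Signed shortest Δλ = ((-105.05 − 161.78 + 180) mod 360) − 180 = 93.17°.
Going east by 93.17° from +161.78° passes through 180° before reaching -105.05°.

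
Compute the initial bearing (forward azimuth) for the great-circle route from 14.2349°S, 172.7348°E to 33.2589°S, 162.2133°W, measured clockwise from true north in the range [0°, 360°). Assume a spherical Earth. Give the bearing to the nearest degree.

Δλ = -162.2133 − 172.7348 = -334.9481°; wrapped into (−180°, 180°]: 25.0519°.
θ = atan2( sin Δλ · cos φ₂ , cos φ₁ · sin φ₂ − sin φ₁ · cos φ₂ · cos Δλ )
  = atan2(0.35408, -0.34531) = 134.281° → normalised to [0°, 360°): 134.281°.

134°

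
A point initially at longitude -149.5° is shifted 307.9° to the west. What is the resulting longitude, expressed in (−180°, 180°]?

-97.4°

Start at -149.5°; shift −307.9° → -457.4°.
-457.4° lies outside (−180°, 180°]; add 360° → -97.4°.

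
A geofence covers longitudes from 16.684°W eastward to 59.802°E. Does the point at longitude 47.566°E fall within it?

Band width going east from -16.684° to +59.802°: ((59.802 − -16.684) mod 360) = 76.486°.
Offset of +47.566° east of the west edge: ((47.566 − -16.684) mod 360) = 64.250°.
64.250° ≤ 76.486° ⇒ inside.

Yes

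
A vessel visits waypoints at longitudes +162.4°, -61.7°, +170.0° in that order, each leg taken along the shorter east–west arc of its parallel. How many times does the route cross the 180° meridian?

Leg 1: +162.4° → -61.7°, shortest Δλ = 135.9° (east) — crosses 180°.
Leg 2: -61.7° → +170.0°, shortest Δλ = -128.3° (west) — crosses 180°.
Total crossings: 2.

2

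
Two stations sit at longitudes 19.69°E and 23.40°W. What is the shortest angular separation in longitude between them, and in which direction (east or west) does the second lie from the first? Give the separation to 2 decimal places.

43.09° west

Raw difference: -23.40 − 19.69 = -43.09°.
Normalise into (−180°, 180°]: -43.09° stays -43.09°.
Negative ⇒ the second point lies to the west; separation 43.09°.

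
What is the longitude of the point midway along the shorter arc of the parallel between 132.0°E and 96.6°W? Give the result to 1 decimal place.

Signed shortest Δλ from +132.0° to -96.6° is +131.4°.
Midpoint longitude = +132.0° + (+131.4°)/2 = +132.0° + 65.7° = +197.7°.
Normalise into (−180°, 180°]: -162.3°.
(The naïve average (+132.0 + -96.6)/2 = 17.7° is on the wrong side of the globe.)

162.3°W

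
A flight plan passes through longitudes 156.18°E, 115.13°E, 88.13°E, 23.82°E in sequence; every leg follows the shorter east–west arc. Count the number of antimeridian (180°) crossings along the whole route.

0

Leg 1: +156.18° → +115.13°, shortest Δλ = -41.05° (west) — does not cross 180°.
Leg 2: +115.13° → +88.13°, shortest Δλ = -27.0° (west) — does not cross 180°.
Leg 3: +88.13° → +23.82°, shortest Δλ = -64.31° (west) — does not cross 180°.
Total crossings: 0.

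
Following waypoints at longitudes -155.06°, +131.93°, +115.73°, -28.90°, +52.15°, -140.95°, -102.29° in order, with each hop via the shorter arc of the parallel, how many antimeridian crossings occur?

2

Leg 1: -155.06° → +131.93°, shortest Δλ = -73.01° (west) — crosses 180°.
Leg 2: +131.93° → +115.73°, shortest Δλ = -16.2° (west) — does not cross 180°.
Leg 3: +115.73° → -28.90°, shortest Δλ = -144.63° (west) — does not cross 180°.
Leg 4: -28.90° → +52.15°, shortest Δλ = 81.05° (east) — does not cross 180°.
Leg 5: +52.15° → -140.95°, shortest Δλ = 166.9° (east) — crosses 180°.
Leg 6: -140.95° → -102.29°, shortest Δλ = 38.66° (east) — does not cross 180°.
Total crossings: 2.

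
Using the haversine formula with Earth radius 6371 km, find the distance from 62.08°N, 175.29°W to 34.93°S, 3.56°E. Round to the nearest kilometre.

16995 km

Δλ = 3.56 − -175.29 = 178.85°.
Δφ = -34.93 − 62.08 = -97.01°.
a = sin²(Δφ/2) + cos φ₁ · cos φ₂ · sin²(Δλ/2) = 0.944869.
c = 2·atan2(√a, √(1−a)) = 2.66757 rad → d = 6371·c ≈ 16995.07 km.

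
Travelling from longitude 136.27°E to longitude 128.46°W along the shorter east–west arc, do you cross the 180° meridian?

Naïve |-128.46 − 136.27| = 264.73° > 180°, so the shorter arc goes the other way round — across 180°.
Signed shortest Δλ = ((-128.46 − 136.27 + 180) mod 360) − 180 = 95.27°.
Going east by 95.27° from +136.27° passes through 180° before reaching -128.46°.

Yes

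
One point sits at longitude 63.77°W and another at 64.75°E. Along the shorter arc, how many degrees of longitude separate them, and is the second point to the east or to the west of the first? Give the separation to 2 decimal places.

128.52° east

Raw difference: 64.75 − -63.77 = 128.52°.
Normalise into (−180°, 180°]: 128.52° stays 128.52°.
Positive ⇒ the second point lies to the east; separation 128.52°.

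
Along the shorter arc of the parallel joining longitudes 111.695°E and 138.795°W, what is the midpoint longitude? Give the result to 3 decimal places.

Signed shortest Δλ from +111.695° to -138.795° is +109.510°.
Midpoint longitude = +111.695° + (+109.510°)/2 = +111.695° + 54.755° = +166.450°.
(The naïve average (+111.695 + -138.795)/2 = -13.55° is on the wrong side of the globe.)

166.450°E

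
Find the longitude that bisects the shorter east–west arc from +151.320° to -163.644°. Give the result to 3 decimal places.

+173.838°

Signed shortest Δλ from +151.320° to -163.644° is +45.036°.
Midpoint longitude = +151.320° + (+45.036°)/2 = +151.320° + 22.518° = +173.838°.
(The naïve average (+151.320 + -163.644)/2 = -6.162° is on the wrong side of the globe.)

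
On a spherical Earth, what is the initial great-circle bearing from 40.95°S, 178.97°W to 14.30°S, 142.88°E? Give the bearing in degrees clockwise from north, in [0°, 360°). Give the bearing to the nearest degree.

298°

Δλ = 142.88 − -178.97 = 321.85°; wrapped into (−180°, 180°]: -38.15°.
θ = atan2( sin Δλ · cos φ₂ , cos φ₁ · sin φ₂ − sin φ₁ · cos φ₂ · cos Δλ )
  = atan2(-0.59858, 0.31288) = -62.404° → normalised to [0°, 360°): 297.596°.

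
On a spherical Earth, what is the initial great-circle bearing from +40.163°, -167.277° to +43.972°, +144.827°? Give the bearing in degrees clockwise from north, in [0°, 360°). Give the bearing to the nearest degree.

292°

Δλ = 144.827 − -167.277 = 312.104°; wrapped into (−180°, 180°]: -47.896°.
θ = atan2( sin Δλ · cos φ₂ , cos φ₁ · sin φ₂ − sin φ₁ · cos φ₂ · cos Δλ )
  = atan2(-0.53395, 0.21938) = -67.664° → normalised to [0°, 360°): 292.336°.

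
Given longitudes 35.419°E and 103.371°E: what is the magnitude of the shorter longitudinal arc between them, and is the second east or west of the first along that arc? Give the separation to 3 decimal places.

67.952° east

Raw difference: 103.371 − 35.419 = 67.952°.
Normalise into (−180°, 180°]: 67.952° stays 67.952°.
Positive ⇒ the second point lies to the east; separation 67.952°.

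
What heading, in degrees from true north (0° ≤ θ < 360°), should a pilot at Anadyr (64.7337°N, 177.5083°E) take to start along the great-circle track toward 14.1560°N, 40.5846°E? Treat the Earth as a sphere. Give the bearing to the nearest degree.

Δλ = 40.5846 − 177.5083 = -136.9237°.
θ = atan2( sin Δλ · cos φ₂ , cos φ₁ · sin φ₂ − sin φ₁ · cos φ₂ · cos Δλ )
  = atan2(-0.66223, 0.74489) = -41.638° → normalised to [0°, 360°): 318.362°.

318°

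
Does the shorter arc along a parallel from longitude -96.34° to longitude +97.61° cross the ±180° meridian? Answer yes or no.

Naïve |97.61 − -96.34| = 193.95° > 180°, so the shorter arc goes the other way round — across 180°.
Signed shortest Δλ = ((97.61 − -96.34 + 180) mod 360) − 180 = -166.05°.
Going west by 166.05° from -96.34° passes through 180° before reaching +97.61°.

Yes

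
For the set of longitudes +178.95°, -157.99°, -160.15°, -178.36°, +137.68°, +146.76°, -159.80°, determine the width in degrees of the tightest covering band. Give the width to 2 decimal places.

64.33°

Sort the longitudes: -178.36°, -160.15°, -159.80°, -157.99°, +137.68°, +146.76°, +178.95°.
Eastward gaps between consecutive values (wrapping around): 18.21°, 0.35°, 1.81°, 295.67°, 9.08°, 32.19°, 2.69°.
Largest gap = 295.67° ⇒ minimal covering band is its complement: 360° − 295.67° = 64.33°.
Band runs from +137.68° eastward to -157.99°, crossing the antimeridian.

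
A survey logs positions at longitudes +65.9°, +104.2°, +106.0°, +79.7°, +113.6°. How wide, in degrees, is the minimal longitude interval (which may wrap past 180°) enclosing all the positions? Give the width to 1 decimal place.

47.7°

Sort the longitudes: +65.9°, +79.7°, +104.2°, +106.0°, +113.6°.
Eastward gaps between consecutive values (wrapping around): 13.8°, 24.5°, 1.8°, 7.6°, 312.3°.
Largest gap = 312.3° ⇒ minimal covering band is its complement: 360° − 312.3° = 47.7°.
Band runs from +65.9° eastward to +113.6°.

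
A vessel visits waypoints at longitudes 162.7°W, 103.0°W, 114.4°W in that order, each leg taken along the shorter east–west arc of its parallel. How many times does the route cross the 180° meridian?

0

Leg 1: -162.7° → -103.0°, shortest Δλ = 59.7° (east) — does not cross 180°.
Leg 2: -103.0° → -114.4°, shortest Δλ = -11.4° (west) — does not cross 180°.
Total crossings: 0.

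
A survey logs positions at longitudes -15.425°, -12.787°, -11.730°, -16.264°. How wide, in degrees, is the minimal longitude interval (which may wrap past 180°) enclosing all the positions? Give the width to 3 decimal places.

Sort the longitudes: -16.264°, -15.425°, -12.787°, -11.730°.
Eastward gaps between consecutive values (wrapping around): 0.839°, 2.638°, 1.057°, 355.466°.
Largest gap = 355.466° ⇒ minimal covering band is its complement: 360° − 355.466° = 4.534°.
Band runs from -16.264° eastward to -11.730°.

4.534°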